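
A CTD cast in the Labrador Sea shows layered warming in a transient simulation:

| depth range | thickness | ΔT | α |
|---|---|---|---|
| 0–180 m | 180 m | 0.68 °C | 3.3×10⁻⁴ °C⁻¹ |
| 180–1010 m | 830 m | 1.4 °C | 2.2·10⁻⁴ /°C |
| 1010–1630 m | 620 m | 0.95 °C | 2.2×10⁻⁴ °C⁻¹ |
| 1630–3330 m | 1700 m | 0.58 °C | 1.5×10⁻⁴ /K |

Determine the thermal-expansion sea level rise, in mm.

574 mm of thermosteric rise

0–180 m: 180 × 3.3×10⁻⁴ × 0.68 = 0.040392 m
1.4 × 830 × 2.2×10⁻⁴ = 0.25564 m
0.95 × 2.2×10⁻⁴ × 620 = 0.12958 m
Layer 4: 0.58 × 1.5×10⁻⁴ × 1700 = 0.14790 m
Δh = 0.040392 + 0.25564 + 0.12958 + 0.14790 = 0.573512 m ≈ 574 mm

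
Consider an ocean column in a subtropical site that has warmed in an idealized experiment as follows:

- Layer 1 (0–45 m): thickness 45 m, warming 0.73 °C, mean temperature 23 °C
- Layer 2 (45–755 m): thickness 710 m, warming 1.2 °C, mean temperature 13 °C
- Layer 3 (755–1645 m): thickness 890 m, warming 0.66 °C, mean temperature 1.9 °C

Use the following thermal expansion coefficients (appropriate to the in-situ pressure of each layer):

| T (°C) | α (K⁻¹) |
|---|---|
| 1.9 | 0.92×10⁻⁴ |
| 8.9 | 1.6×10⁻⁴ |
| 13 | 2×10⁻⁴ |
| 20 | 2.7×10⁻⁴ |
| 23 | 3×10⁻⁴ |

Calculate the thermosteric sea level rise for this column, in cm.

Layer 1 at 23 °C → α = 3×10⁻⁴ K⁻¹
Layer 2 at 13 °C → α = 2×10⁻⁴ K⁻¹
Layer 3 at 1.9 °C → α = 0.92×10⁻⁴ K⁻¹
0–45 m: 0.73 × 45 × 3×10⁻⁴ = 0.009855 m
45–755 m: 710 × 1.2 × 2×10⁻⁴ = 0.17040 m
755–1645 m: 0.92×10⁻⁴ × 890 × 0.66 = 0.0540408 m
Δh = 0.009855 + 0.17040 + 0.0540408 = 0.2342958 m

23.4 cm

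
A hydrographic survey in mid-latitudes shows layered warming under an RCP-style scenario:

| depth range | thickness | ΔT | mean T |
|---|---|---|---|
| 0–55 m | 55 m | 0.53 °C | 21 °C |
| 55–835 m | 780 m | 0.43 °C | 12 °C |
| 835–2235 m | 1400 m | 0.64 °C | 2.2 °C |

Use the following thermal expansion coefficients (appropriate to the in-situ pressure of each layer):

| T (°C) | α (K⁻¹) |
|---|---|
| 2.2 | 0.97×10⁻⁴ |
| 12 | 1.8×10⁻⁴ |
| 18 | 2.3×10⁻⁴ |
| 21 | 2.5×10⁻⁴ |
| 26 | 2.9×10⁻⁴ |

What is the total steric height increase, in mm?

Δh = 150 mm

Layer 1 at 21 °C → α = 2.5×10⁻⁴ K⁻¹
Layer 2 at 12 °C → α = 1.8×10⁻⁴ K⁻¹
Layer 3 at 2.2 °C → α = 0.97×10⁻⁴ K⁻¹
0–55 m: 0.53 × 55 × 2.5×10⁻⁴ = 0.0072875 m
780 × 0.43 × 1.8×10⁻⁴ = 0.060372 m
Layer 3: 0.97×10⁻⁴ × 0.64 × 1400 = 0.086912 m
Δh = 0.0072875 + 0.060372 + 0.086912 = 0.1545715 m ≈ 150 mm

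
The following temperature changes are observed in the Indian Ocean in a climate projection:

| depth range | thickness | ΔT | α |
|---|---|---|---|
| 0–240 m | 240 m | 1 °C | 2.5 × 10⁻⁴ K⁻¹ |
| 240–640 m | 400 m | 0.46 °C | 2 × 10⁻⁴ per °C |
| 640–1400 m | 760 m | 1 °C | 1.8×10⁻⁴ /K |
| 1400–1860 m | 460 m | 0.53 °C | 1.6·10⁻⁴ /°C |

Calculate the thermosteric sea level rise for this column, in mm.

Δh = 270 mm

0–240 m: 1 × 2.5×10⁻⁴ × 240 = 0.06000 m
0.46 × 400 × 2×10⁻⁴ = 0.03680 m
640–1400 m: 1 × 1.8×10⁻⁴ × 760 = 0.13680 m
1.6×10⁻⁴ × 460 × 0.53 = 0.039008 m
Δh = 0.06000 + 0.03680 + 0.13680 + 0.039008 = 0.272608 m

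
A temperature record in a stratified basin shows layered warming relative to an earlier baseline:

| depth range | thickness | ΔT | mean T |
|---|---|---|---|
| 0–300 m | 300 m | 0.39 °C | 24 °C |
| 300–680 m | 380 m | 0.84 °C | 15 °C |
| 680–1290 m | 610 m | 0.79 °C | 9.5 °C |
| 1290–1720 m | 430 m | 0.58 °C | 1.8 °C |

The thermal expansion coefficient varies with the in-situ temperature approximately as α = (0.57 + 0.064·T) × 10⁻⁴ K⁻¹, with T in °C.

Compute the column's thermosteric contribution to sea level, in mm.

147 mm of thermosteric rise

Layer 1: α = (0.57 + 0.064×24)×10⁻⁴ = 2.106×10⁻⁴ K⁻¹
Layer 2: α = (0.57 + 0.064×15)×10⁻⁴ = 1.53×10⁻⁴ K⁻¹
Layer 3: α = (0.57 + 0.064×9.5)×10⁻⁴ = 1.178×10⁻⁴ K⁻¹
Layer 4: α = (0.57 + 0.064×1.8)×10⁻⁴ = 0.6852×10⁻⁴ K⁻¹
Layer 1: 2.106×10⁻⁴ × 300 × 0.39 = 0.0246402 m
Layer 2: 1.53×10⁻⁴ × 0.84 × 380 = 0.0488376 m
1.178×10⁻⁴ × 610 × 0.79 = 0.05676782 m
430 × 0.6852×10⁻⁴ × 0.58 = 0.017088888 m
Δh = 0.0246402 + 0.0488376 + 0.05676782 + 0.017088888 = 0.147334508 m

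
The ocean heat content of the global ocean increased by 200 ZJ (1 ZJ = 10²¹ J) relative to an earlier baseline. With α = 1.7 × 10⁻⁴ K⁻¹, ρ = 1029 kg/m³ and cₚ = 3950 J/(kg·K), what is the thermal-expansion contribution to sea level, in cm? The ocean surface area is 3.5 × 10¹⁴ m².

Δh ≈ 2.4 cm

Per unit area: Q = 200×10²¹ / (3.5×10¹⁴) ≈ 5.714×10⁸ J/m²
Δh = αQ/(ρcₚ) = 1.7×10⁻⁴ × 5.714×10⁸ / (1029 × 3950) ≈ 0.023899 m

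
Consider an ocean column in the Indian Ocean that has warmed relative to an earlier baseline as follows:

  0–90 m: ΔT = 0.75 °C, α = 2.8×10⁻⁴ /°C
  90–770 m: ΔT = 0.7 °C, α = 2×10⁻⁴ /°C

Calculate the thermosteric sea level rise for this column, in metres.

0–90 m: 90 × 0.75 × 2.8×10⁻⁴ = 0.01890 m
90–770 m: 2×10⁻⁴ × 680 × 0.7 = 0.09520 m
Δh = 0.01890 + 0.09520 = 0.11410 m

0.114 m of thermosteric rise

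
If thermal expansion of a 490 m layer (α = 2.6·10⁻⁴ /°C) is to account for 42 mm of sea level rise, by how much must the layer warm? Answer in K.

ΔT = Δh/(αH) = 0.042 / (2.6×10⁻⁴ × 490) ≈ 0.3297 K

ΔT ≈ 0.330 K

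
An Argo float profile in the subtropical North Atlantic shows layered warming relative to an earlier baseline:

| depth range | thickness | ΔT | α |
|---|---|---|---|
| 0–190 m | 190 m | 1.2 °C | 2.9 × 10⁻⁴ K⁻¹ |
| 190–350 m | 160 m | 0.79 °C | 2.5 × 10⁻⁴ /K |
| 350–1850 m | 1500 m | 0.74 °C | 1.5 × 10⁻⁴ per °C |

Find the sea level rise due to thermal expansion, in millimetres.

1.2 × 190 × 2.9×10⁻⁴ = 0.06612 m
2.5×10⁻⁴ × 160 × 0.79 = 0.03160 m
350–1850 m: 0.74 × 1500 × 1.5×10⁻⁴ = 0.16650 m
Δh = 0.06612 + 0.03160 + 0.16650 = 0.26422 m ≈ 264 mm

about 264 mm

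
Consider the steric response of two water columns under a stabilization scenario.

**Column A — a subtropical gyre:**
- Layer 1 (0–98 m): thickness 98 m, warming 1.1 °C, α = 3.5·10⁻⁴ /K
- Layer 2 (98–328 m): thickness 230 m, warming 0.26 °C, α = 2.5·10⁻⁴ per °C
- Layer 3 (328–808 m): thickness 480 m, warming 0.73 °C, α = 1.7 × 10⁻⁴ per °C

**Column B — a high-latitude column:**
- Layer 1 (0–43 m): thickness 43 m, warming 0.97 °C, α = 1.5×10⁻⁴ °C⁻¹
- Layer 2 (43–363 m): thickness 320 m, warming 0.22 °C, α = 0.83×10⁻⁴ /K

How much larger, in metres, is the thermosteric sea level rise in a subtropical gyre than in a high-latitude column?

Δh_A − Δh_B ≈ 0.10 m

A 1.1 × 98 × 3.5×10⁻⁴ = 0.03773 m
A 98–328 m: 0.26 × 230 × 2.5×10⁻⁴ = 0.01495 m
A 328–808 m: 480 × 1.7×10⁻⁴ × 0.73 = 0.059568 m
A total: 0.112248 m
B 0–43 m: 0.97 × 1.5×10⁻⁴ × 43 = 0.0062565 m
B 43–363 m: 0.22 × 0.83×10⁻⁴ × 320 = 0.0058432 m
B total: 0.0120997 m
Difference: 0.112248 − 0.0120997 = 0.1001483 m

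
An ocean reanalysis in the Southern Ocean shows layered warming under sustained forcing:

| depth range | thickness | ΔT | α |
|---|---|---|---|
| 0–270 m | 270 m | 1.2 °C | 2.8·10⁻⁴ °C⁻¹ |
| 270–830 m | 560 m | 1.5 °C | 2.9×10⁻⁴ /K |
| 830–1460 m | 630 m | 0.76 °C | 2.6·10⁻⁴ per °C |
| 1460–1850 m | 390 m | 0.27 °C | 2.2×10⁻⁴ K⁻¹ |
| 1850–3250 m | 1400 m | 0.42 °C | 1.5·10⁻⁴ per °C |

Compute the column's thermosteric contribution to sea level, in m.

0–270 m: 2.8×10⁻⁴ × 1.2 × 270 = 0.09072 m
270–830 m: 560 × 2.9×10⁻⁴ × 1.5 = 0.24360 m
830–1460 m: 0.76 × 2.6×10⁻⁴ × 630 = 0.124488 m
0.27 × 2.2×10⁻⁴ × 390 = 0.023166 m
1850–3250 m: 1400 × 0.42 × 1.5×10⁻⁴ = 0.08820 m
Δh = 0.09072 + 0.24360 + 0.124488 + 0.023166 + 0.08820 = 0.570174 m

about 0.570 m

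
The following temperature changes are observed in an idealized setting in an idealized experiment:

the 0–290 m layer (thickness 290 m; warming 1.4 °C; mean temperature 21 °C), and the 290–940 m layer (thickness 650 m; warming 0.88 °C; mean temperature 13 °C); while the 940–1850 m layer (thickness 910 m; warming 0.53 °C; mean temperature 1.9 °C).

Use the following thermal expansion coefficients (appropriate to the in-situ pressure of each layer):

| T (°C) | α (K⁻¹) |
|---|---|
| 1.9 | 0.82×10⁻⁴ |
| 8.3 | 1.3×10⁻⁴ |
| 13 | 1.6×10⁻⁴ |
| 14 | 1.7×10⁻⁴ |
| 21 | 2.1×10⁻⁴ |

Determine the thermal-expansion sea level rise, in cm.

about 21.6 cm

Layer 1 at 21 °C → α = 2.1×10⁻⁴ K⁻¹
Layer 2 at 13 °C → α = 1.6×10⁻⁴ K⁻¹
Layer 3 at 1.9 °C → α = 0.82×10⁻⁴ K⁻¹
1.4 × 290 × 2.1×10⁻⁴ = 0.08526 m
290–940 m: 0.88 × 650 × 1.6×10⁻⁴ = 0.09152 m
Layer 3: 0.53 × 910 × 0.82×10⁻⁴ = 0.0395486 m
Δh = 0.08526 + 0.09152 + 0.0395486 = 0.2163286 m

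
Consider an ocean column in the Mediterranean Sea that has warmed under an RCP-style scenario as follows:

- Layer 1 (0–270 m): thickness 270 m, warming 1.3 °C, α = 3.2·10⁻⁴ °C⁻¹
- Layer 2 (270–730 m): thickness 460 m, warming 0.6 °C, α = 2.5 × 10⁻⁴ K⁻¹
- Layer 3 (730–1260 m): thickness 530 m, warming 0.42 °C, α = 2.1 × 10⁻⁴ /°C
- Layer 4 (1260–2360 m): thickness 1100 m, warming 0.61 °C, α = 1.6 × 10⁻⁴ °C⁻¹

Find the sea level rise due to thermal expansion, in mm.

270 × 3.2×10⁻⁴ × 1.3 = 0.11232 m
270–730 m: 2.5×10⁻⁴ × 460 × 0.6 = 0.06900 m
730–1260 m: 2.1×10⁻⁴ × 530 × 0.42 = 0.046746 m
Layer 4: 0.61 × 1100 × 1.6×10⁻⁴ = 0.10736 m
Δh = 0.11232 + 0.06900 + 0.046746 + 0.10736 = 0.335426 m ≈ 335 mm

Δh = 335 mm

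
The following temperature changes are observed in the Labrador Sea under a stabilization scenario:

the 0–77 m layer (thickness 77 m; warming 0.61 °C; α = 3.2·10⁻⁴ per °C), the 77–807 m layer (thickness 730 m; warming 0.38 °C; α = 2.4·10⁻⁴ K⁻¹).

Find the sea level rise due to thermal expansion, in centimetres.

about 8.16 cm

Layer 1: 0.61 × 3.2×10⁻⁴ × 77 = 0.0150304 m
0.38 × 2.4×10⁻⁴ × 730 = 0.066576 m
Δh = 0.0150304 + 0.066576 = 0.0816064 m ≈ 8.16 cm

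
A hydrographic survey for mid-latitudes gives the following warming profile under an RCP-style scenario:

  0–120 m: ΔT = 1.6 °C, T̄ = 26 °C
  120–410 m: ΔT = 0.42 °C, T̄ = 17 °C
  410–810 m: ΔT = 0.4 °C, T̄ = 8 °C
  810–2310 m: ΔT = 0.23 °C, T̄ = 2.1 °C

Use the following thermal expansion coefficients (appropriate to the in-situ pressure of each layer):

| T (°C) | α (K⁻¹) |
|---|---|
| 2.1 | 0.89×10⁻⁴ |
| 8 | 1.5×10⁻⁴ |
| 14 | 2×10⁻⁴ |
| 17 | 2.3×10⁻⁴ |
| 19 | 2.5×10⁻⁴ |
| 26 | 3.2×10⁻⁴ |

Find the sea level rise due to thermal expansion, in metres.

about 0.144 m

Layer 1 at 26 °C → α = 3.2×10⁻⁴ K⁻¹
Layer 2 at 17 °C → α = 2.3×10⁻⁴ K⁻¹
Layer 3 at 8 °C → α = 1.5×10⁻⁴ K⁻¹
Layer 4 at 2.1 °C → α = 0.89×10⁻⁴ K⁻¹
0–120 m: 3.2×10⁻⁴ × 120 × 1.6 = 0.06144 m
Layer 2: 0.42 × 290 × 2.3×10⁻⁴ = 0.028014 m
1.5×10⁻⁴ × 400 × 0.4 = 0.02400 m
810–2310 m: 0.89×10⁻⁴ × 1500 × 0.23 = 0.030705 m
Δh = 0.06144 + 0.028014 + 0.02400 + 0.030705 = 0.144159 m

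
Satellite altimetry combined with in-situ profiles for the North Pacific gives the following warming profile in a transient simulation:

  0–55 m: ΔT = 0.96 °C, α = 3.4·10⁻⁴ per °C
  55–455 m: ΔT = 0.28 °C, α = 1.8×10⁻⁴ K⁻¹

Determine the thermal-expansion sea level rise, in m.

0–55 m: 3.4×10⁻⁴ × 55 × 0.96 = 0.017952 m
Layer 2: 1.8×10⁻⁴ × 0.28 × 400 = 0.02016 m
Δh = 0.017952 + 0.02016 = 0.038112 m ≈ 0.0381 m

Δh = 0.0381 m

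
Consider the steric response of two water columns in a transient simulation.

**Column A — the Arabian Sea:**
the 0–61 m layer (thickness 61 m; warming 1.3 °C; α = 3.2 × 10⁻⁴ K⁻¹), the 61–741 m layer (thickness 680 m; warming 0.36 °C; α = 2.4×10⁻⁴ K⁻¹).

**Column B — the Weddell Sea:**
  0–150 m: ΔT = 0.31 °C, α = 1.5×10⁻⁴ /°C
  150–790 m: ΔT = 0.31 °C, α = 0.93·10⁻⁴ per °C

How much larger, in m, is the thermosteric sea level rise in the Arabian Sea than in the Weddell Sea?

Δh_A − Δh_B ≈ 0.059 m

A Layer 1: 3.2×10⁻⁴ × 61 × 1.3 = 0.025376 m
A 2.4×10⁻⁴ × 0.36 × 680 = 0.058752 m
A total: 0.084128 m
B Layer 1: 1.5×10⁻⁴ × 0.31 × 150 = 0.006975 m
B Layer 2: 0.31 × 640 × 0.93×10⁻⁴ = 0.0184512 m
B total: 0.0254262 m
Difference: 0.084128 − 0.0254262 = 0.0587018 m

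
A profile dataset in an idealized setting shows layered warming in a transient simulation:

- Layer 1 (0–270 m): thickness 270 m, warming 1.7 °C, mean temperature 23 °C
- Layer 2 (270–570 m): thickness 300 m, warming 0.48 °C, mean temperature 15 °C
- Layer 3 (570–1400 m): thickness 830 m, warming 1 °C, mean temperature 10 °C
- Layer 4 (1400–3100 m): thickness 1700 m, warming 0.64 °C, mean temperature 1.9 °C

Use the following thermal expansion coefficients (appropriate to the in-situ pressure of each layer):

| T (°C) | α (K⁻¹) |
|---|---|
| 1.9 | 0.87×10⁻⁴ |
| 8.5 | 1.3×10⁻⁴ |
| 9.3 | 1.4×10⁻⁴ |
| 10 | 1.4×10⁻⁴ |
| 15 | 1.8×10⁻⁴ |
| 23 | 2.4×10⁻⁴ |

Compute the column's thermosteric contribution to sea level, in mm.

Layer 1 at 23 °C → α = 2.4×10⁻⁴ K⁻¹
Layer 2 at 15 °C → α = 1.8×10⁻⁴ K⁻¹
Layer 3 at 10 °C → α = 1.4×10⁻⁴ K⁻¹
Layer 4 at 1.9 °C → α = 0.87×10⁻⁴ K⁻¹
Layer 1: 1.7 × 2.4×10⁻⁴ × 270 = 0.11016 m
Layer 2: 0.48 × 300 × 1.8×10⁻⁴ = 0.02592 m
830 × 1.4×10⁻⁴ × 1 = 0.11620 m
1400–3100 m: 0.64 × 0.87×10⁻⁴ × 1700 = 0.094656 m
Δh = 0.11016 + 0.02592 + 0.11620 + 0.094656 = 0.346936 m ≈ 350 mm

about 350 mm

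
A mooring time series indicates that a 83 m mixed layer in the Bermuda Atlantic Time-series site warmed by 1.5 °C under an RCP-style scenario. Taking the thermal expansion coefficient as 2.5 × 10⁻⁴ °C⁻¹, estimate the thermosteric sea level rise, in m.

Δh = αΔT·H = 2.5×10⁻⁴ × 1.5 × 83 = 0.031125 m

Δh ≈ 0.0311 m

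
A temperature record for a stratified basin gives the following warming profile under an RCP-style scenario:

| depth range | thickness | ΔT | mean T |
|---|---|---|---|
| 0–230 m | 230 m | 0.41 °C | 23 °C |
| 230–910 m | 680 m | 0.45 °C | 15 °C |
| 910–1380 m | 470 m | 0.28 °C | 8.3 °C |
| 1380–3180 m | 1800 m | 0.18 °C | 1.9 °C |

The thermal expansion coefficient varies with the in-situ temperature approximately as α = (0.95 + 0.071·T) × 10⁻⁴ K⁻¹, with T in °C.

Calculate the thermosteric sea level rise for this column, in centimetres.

Layer 1: α = (0.95 + 0.071×23)×10⁻⁴ = 2.583×10⁻⁴ K⁻¹
Layer 2: α = (0.95 + 0.071×15)×10⁻⁴ = 2.015×10⁻⁴ K⁻¹
Layer 3: α = (0.95 + 0.071×8.3)×10⁻⁴ = 1.5393×10⁻⁴ K⁻¹
Layer 4: α = (0.95 + 0.071×1.9)×10⁻⁴ = 1.0849×10⁻⁴ K⁻¹
0–230 m: 230 × 0.41 × 2.583×10⁻⁴ = 0.02435769 m
2.015×10⁻⁴ × 0.45 × 680 = 0.061659 m
Layer 3: 0.28 × 470 × 1.5393×10⁻⁴ = 0.020257188 m
1380–3180 m: 1800 × 1.0849×10⁻⁴ × 0.18 = 0.03515076 m
Δh = 0.02435769 + 0.061659 + 0.020257188 + 0.03515076 = 0.141424638 m ≈ 14.1 cm

Δh = 14.1 cm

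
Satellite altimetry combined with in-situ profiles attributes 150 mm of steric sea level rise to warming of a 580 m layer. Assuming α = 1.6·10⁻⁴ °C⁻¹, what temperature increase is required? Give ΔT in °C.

ΔT ≈ 1.6 °C

ΔT = Δh/(αH) = 0.15 / (1.6×10⁻⁴ × 580) ≈ 1.616 °C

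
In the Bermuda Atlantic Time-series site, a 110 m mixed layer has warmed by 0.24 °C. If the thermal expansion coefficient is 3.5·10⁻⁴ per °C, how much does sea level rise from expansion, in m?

about 0.00924 m

Δh = αΔT·H = 3.5×10⁻⁴ × 0.24 × 110 = 0.00924 m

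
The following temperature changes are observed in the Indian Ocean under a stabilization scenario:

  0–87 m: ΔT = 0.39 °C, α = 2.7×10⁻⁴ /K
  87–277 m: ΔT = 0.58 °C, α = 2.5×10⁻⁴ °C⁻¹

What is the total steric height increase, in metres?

about 0.0367 m

0–87 m: 2.7×10⁻⁴ × 87 × 0.39 = 0.0091611 m
87–277 m: 2.5×10⁻⁴ × 0.58 × 190 = 0.02755 m
Δh = 0.0091611 + 0.02755 = 0.0367111 m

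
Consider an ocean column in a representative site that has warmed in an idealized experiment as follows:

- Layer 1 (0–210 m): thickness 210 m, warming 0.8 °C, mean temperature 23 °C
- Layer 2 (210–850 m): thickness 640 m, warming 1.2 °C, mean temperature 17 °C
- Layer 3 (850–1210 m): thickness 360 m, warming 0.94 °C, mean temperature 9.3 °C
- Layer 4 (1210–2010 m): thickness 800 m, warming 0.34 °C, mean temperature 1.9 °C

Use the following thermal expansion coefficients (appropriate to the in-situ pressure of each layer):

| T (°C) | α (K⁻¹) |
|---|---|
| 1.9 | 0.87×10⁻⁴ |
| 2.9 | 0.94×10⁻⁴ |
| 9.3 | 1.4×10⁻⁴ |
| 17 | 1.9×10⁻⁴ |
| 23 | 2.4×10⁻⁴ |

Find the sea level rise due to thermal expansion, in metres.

Layer 1 at 23 °C → α = 2.4×10⁻⁴ K⁻¹
Layer 2 at 17 °C → α = 1.9×10⁻⁴ K⁻¹
Layer 3 at 9.3 °C → α = 1.4×10⁻⁴ K⁻¹
Layer 4 at 1.9 °C → α = 0.87×10⁻⁴ K⁻¹
0–210 m: 0.8 × 2.4×10⁻⁴ × 210 = 0.04032 m
Layer 2: 1.9×10⁻⁴ × 1.2 × 640 = 0.14592 m
1.4×10⁻⁴ × 360 × 0.94 = 0.047376 m
Layer 4: 800 × 0.87×10⁻⁴ × 0.34 = 0.023664 m
Δh = 0.04032 + 0.14592 + 0.047376 + 0.023664 = 0.25728 m

about 0.26 m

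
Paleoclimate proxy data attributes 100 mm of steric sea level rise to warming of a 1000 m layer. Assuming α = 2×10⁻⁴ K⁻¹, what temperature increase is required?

ΔT = Δh/(αH) = 0.1 / (2×10⁻⁴ × 1000) = 0.5000 K

0.500 K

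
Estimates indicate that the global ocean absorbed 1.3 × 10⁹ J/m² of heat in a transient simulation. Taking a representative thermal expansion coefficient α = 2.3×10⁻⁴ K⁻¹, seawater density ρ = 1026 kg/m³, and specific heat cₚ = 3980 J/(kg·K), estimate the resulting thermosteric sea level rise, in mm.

Δh = αQ/(ρcₚ) = 2.3×10⁻⁴ × 1.3×10⁹ / (1026 × 3980) ≈ 0.073222 m

73.2 mm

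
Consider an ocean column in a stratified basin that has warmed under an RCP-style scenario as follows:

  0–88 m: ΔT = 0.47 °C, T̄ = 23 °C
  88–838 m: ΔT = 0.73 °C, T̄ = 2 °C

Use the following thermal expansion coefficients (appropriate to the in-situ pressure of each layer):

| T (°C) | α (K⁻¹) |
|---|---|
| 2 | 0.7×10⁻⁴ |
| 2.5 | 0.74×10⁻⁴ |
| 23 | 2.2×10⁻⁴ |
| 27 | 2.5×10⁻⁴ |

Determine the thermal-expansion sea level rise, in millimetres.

47.4 mm of thermosteric rise

Layer 1 at 23 °C → α = 2.2×10⁻⁴ K⁻¹
Layer 2 at 2 °C → α = 0.7×10⁻⁴ K⁻¹
88 × 2.2×10⁻⁴ × 0.47 = 0.0090992 m
0.7×10⁻⁴ × 750 × 0.73 = 0.038325 m
Δh = 0.0090992 + 0.038325 = 0.0474242 m ≈ 47.4 mm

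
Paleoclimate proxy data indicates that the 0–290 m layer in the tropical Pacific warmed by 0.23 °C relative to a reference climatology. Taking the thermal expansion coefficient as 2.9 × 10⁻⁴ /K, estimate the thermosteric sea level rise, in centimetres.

1.93 cm

Δh = αΔT·H = 2.9×10⁻⁴ × 0.23 × 290 = 0.019343 m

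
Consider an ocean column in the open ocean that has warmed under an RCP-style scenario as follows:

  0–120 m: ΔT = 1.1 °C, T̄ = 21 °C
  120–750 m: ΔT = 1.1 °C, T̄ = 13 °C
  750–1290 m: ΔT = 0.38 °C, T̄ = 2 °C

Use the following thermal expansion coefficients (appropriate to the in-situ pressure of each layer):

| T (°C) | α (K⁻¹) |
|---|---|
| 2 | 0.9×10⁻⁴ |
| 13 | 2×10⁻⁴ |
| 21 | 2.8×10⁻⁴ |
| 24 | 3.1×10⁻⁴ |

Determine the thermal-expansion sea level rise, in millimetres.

Layer 1 at 21 °C → α = 2.8×10⁻⁴ K⁻¹
Layer 2 at 13 °C → α = 2×10⁻⁴ K⁻¹
Layer 3 at 2 °C → α = 0.9×10⁻⁴ K⁻¹
120 × 2.8×10⁻⁴ × 1.1 = 0.03696 m
120–750 m: 630 × 2×10⁻⁴ × 1.1 = 0.13860 m
750–1290 m: 0.9×10⁻⁴ × 0.38 × 540 = 0.018468 m
Δh = 0.03696 + 0.13860 + 0.018468 = 0.194028 m

about 194 mm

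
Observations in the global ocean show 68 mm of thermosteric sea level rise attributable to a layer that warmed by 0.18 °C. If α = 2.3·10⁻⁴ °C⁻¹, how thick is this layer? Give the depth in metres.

H = Δh/(αΔT) = 0.068 / (2.3×10⁻⁴ × 0.18) ≈ 1643 m

1600 m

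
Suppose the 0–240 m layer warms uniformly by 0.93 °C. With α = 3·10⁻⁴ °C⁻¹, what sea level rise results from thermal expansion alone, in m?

0.0670 m

Δh = αΔT·H = 3×10⁻⁴ × 0.93 × 240 = 0.06696 m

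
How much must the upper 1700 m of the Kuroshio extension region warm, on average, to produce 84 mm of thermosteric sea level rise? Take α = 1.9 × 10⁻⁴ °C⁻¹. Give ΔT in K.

0.26 K

ΔT = Δh/(αH) = 0.084 / (1.9×10⁻⁴ × 1700) ≈ 0.2601 K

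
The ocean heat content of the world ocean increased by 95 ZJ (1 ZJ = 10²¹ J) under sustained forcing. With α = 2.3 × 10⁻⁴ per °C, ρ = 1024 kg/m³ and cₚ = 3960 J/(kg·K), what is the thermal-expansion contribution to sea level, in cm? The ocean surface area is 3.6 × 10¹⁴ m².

Per unit area: Q = 95×10²¹ / (3.6×10¹⁴) ≈ 2.639×10⁸ J/m²
Δh = αQ/(ρcₚ) = 2.3×10⁻⁴ × 2.639×10⁸ / (1024 × 3960) ≈ 0.014968 m

1.50 cm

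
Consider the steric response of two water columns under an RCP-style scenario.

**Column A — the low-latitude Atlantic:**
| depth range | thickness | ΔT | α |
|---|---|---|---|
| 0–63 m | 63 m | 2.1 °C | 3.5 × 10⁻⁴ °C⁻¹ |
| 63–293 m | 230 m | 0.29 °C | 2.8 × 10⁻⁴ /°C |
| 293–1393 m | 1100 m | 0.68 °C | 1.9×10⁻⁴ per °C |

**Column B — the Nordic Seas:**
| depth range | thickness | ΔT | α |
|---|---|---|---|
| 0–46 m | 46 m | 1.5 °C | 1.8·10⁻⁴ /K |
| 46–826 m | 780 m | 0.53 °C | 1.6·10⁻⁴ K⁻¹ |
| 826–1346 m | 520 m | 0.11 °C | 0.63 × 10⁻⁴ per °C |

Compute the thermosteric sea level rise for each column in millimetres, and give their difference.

A 0–63 m: 63 × 3.5×10⁻⁴ × 2.1 = 0.046305 m
A 63–293 m: 0.29 × 230 × 2.8×10⁻⁴ = 0.018676 m
A 0.68 × 1100 × 1.9×10⁻⁴ = 0.14212 m
A total: 0.207101 m
B 0–46 m: 46 × 1.8×10⁻⁴ × 1.5 = 0.01242 m
B 46–826 m: 780 × 1.6×10⁻⁴ × 0.53 = 0.066144 m
B 826–1346 m: 0.63×10⁻⁴ × 0.11 × 520 = 0.0036036 m
B total: 0.0821676 m
Difference: 0.207101 − 0.0821676 = 0.1249334 m

Δh_A ≈ 210 mm, Δh_B ≈ 82 mm; difference ≈ 120 mm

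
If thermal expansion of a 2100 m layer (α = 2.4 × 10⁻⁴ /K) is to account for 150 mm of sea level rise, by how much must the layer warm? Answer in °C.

about 0.30 °C

ΔT = Δh/(αH) = 0.15 / (2.4×10⁻⁴ × 2100) ≈ 0.2976 °C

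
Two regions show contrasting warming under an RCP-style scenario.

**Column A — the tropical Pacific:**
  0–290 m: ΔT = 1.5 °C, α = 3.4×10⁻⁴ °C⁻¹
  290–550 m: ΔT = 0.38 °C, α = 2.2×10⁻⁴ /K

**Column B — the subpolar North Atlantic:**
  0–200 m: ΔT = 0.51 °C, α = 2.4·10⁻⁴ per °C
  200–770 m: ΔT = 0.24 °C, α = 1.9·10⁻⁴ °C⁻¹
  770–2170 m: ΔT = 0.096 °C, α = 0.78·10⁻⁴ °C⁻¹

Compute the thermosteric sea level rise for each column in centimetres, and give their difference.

A 1.5 × 290 × 3.4×10⁻⁴ = 0.14790 m
A 290–550 m: 0.38 × 2.2×10⁻⁴ × 260 = 0.021736 m
A total: 0.169636 m
B 200 × 0.51 × 2.4×10⁻⁴ = 0.02448 m
B 200–770 m: 1.9×10⁻⁴ × 570 × 0.24 = 0.025992 m
B 1400 × 0.096 × 0.78×10⁻⁴ = 0.0104832 m
B total: 0.0609552 m
Difference: 0.169636 − 0.0609552 = 0.1086808 m

Δh_A ≈ 17.0 cm, Δh_B ≈ 6.10 cm; difference ≈ 10.9 cm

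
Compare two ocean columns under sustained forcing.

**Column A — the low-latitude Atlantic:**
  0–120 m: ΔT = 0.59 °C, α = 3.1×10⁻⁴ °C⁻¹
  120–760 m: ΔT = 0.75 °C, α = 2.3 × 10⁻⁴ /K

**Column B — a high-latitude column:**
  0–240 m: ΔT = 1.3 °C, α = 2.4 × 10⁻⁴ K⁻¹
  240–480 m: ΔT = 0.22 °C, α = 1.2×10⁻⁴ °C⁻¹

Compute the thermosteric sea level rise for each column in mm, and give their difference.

A 3.1×10⁻⁴ × 0.59 × 120 = 0.021948 m
A 120–760 m: 0.75 × 640 × 2.3×10⁻⁴ = 0.11040 m
A total: 0.132348 m
B 240 × 2.4×10⁻⁴ × 1.3 = 0.07488 m
B Layer 2: 1.2×10⁻⁴ × 0.22 × 240 = 0.006336 m
B total: 0.081216 m
Difference: 0.132348 − 0.081216 = 0.051132 m

Δh_A ≈ 130 mm, Δh_B ≈ 81 mm; difference ≈ 51 mm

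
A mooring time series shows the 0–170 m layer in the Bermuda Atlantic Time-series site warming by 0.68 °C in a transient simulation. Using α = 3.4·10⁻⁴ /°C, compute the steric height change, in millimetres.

Δh = αΔT·H = 3.4×10⁻⁴ × 0.68 × 170 = 0.039304 m

about 39.3 mm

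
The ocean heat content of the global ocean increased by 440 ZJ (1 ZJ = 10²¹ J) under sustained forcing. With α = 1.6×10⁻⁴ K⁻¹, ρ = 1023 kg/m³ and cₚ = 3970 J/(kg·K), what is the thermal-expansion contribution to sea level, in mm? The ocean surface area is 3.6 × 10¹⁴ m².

Δh = 48 mm

Per unit area: Q = 440×10²¹ / (3.6×10¹⁴) ≈ 1.222×10⁹ J/m²
Δh = αQ/(ρcₚ) = 1.6×10⁻⁴ × 1.222×10⁹ / (1023 × 3970) ≈ 0.048142 m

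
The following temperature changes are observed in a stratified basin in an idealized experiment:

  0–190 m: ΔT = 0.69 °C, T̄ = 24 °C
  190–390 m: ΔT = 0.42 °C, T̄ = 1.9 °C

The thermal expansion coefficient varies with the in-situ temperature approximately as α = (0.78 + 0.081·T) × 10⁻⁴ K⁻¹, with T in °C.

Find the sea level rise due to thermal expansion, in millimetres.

44 mm

Layer 1: α = (0.78 + 0.081×24)×10⁻⁴ = 2.724×10⁻⁴ K⁻¹
Layer 2: α = (0.78 + 0.081×1.9)×10⁻⁴ = 0.9339×10⁻⁴ K⁻¹
0–190 m: 2.724×10⁻⁴ × 0.69 × 190 = 0.03571164 m
190–390 m: 0.9339×10⁻⁴ × 200 × 0.42 = 0.00784476 m
Δh = 0.03571164 + 0.00784476 = 0.0435564 m ≈ 44 mm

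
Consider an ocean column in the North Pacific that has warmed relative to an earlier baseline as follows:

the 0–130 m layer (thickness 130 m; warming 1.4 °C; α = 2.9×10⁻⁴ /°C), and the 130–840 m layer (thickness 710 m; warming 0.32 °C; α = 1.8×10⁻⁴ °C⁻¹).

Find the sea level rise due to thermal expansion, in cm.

about 9.37 cm

0–130 m: 1.4 × 2.9×10⁻⁴ × 130 = 0.05278 m
0.32 × 710 × 1.8×10⁻⁴ = 0.040896 m
Δh = 0.05278 + 0.040896 = 0.093676 m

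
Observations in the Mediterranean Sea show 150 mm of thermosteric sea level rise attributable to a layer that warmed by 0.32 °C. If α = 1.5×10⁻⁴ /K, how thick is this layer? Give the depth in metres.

H = Δh/(αΔT) = 0.15 / (1.5×10⁻⁴ × 0.32) = 3125 m

H ≈ 3100 m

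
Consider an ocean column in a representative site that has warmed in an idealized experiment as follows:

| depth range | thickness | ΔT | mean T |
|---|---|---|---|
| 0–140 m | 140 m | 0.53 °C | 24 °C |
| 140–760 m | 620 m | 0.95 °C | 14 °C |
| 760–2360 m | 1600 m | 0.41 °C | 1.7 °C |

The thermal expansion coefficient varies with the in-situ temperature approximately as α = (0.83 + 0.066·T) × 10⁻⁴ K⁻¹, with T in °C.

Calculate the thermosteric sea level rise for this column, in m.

Δh = 0.18 m

Layer 1: α = (0.83 + 0.066×24)×10⁻⁴ = 2.414×10⁻⁴ K⁻¹
Layer 2: α = (0.83 + 0.066×14)×10⁻⁴ = 1.754×10⁻⁴ K⁻¹
Layer 3: α = (0.83 + 0.066×1.7)×10⁻⁴ = 0.9422×10⁻⁴ K⁻¹
0.53 × 2.414×10⁻⁴ × 140 = 0.01791188 m
140–760 m: 620 × 0.95 × 1.754×10⁻⁴ = 0.1033106 m
760–2360 m: 0.41 × 1600 × 0.9422×10⁻⁴ = 0.06180832 m
Δh = 0.01791188 + 0.1033106 + 0.06180832 = 0.1830308 m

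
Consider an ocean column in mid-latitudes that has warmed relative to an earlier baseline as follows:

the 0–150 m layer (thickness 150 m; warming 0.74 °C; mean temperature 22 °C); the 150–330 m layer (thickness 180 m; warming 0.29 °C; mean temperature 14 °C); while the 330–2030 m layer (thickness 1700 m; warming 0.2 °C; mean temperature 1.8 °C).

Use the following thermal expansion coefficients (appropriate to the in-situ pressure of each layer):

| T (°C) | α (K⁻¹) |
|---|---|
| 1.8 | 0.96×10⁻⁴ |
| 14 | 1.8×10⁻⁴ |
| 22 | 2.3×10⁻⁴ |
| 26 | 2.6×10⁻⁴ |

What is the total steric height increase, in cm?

Layer 1 at 22 °C → α = 2.3×10⁻⁴ K⁻¹
Layer 2 at 14 °C → α = 1.8×10⁻⁴ K⁻¹
Layer 3 at 1.8 °C → α = 0.96×10⁻⁴ K⁻¹
Layer 1: 150 × 2.3×10⁻⁴ × 0.74 = 0.02553 m
Layer 2: 1.8×10⁻⁴ × 180 × 0.29 = 0.009396 m
0.96×10⁻⁴ × 0.2 × 1700 = 0.03264 m
Δh = 0.02553 + 0.009396 + 0.03264 = 0.067566 m ≈ 6.76 cm

Δh ≈ 6.76 cm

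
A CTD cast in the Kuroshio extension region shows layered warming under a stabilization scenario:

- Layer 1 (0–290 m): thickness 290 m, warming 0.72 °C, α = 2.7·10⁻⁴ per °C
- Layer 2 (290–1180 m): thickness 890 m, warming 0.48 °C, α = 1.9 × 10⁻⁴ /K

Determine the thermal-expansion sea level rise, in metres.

290 × 0.72 × 2.7×10⁻⁴ = 0.056376 m
290–1180 m: 0.48 × 890 × 1.9×10⁻⁴ = 0.081168 m
Δh = 0.056376 + 0.081168 = 0.137544 m ≈ 0.138 m

about 0.138 m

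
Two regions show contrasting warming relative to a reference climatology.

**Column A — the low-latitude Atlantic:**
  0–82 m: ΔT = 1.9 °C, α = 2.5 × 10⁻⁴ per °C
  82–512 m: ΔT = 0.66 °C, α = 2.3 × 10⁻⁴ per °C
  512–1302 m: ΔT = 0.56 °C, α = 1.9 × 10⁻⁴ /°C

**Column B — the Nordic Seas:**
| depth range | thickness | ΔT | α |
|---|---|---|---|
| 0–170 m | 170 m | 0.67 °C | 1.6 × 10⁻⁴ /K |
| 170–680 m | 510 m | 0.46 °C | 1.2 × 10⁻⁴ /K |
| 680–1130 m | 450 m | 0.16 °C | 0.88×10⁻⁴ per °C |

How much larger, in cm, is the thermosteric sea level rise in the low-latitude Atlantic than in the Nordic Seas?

Δh_A − Δh_B ≈ 14 cm

A 82 × 2.5×10⁻⁴ × 1.9 = 0.03895 m
A 82–512 m: 2.3×10⁻⁴ × 430 × 0.66 = 0.065274 m
A 512–1302 m: 0.56 × 790 × 1.9×10⁻⁴ = 0.084056 m
A total: 0.18828 m
B 0–170 m: 0.67 × 1.6×10⁻⁴ × 170 = 0.018224 m
B 0.46 × 510 × 1.2×10⁻⁴ = 0.028152 m
B Layer 3: 450 × 0.88×10⁻⁴ × 0.16 = 0.006336 m
B total: 0.052712 m
Difference: 0.18828 − 0.052712 = 0.135568 m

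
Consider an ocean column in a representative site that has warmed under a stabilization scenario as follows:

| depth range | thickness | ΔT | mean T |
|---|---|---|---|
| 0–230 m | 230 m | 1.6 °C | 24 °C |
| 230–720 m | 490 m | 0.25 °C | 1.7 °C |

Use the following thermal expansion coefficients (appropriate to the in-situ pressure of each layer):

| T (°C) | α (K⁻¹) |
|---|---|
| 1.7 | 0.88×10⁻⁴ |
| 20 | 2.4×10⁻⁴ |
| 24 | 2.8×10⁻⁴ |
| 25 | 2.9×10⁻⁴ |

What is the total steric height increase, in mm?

Layer 1 at 24 °C → α = 2.8×10⁻⁴ K⁻¹
Layer 2 at 1.7 °C → α = 0.88×10⁻⁴ K⁻¹
Layer 1: 2.8×10⁻⁴ × 230 × 1.6 = 0.10304 m
Layer 2: 0.88×10⁻⁴ × 0.25 × 490 = 0.01078 m
Δh = 0.10304 + 0.01078 = 0.11382 m

Δh ≈ 110 mm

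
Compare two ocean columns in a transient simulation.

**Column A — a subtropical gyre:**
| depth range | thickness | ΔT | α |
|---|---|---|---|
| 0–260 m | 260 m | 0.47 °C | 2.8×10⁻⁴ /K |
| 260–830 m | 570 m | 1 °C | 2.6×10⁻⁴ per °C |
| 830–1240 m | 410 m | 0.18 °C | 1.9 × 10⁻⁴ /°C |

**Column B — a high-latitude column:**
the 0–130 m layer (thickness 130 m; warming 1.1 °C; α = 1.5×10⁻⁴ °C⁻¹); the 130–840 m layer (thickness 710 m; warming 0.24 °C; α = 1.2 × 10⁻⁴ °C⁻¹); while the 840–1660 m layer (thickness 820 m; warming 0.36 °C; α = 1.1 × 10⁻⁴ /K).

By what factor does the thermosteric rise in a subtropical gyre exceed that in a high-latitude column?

A Layer 1: 2.8×10⁻⁴ × 0.47 × 260 = 0.034216 m
A Layer 2: 1 × 2.6×10⁻⁴ × 570 = 0.14820 m
A 410 × 1.9×10⁻⁴ × 0.18 = 0.014022 m
A total: 0.196438 m
B 0–130 m: 1.1 × 1.5×10⁻⁴ × 130 = 0.02145 m
B 710 × 1.2×10⁻⁴ × 0.24 = 0.020448 m
B 840–1660 m: 1.1×10⁻⁴ × 820 × 0.36 = 0.032472 m
B total: 0.07437 m
Ratio: 0.196438 / 0.07437 ≈ 2.641

≈ 2.64×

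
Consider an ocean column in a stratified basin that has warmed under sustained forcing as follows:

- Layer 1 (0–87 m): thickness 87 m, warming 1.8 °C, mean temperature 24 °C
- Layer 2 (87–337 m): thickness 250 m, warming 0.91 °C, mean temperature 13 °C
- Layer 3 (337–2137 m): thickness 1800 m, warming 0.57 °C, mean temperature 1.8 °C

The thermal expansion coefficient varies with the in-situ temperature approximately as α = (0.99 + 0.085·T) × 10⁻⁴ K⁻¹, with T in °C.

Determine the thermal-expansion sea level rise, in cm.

Δh ≈ 21 cm

Layer 1: α = (0.99 + 0.085×24)×10⁻⁴ = 3.03×10⁻⁴ K⁻¹
Layer 2: α = (0.99 + 0.085×13)×10⁻⁴ = 2.095×10⁻⁴ K⁻¹
Layer 3: α = (0.99 + 0.085×1.8)×10⁻⁴ = 1.143×10⁻⁴ K⁻¹
0–87 m: 3.03×10⁻⁴ × 1.8 × 87 = 0.0474498 m
Layer 2: 0.91 × 2.095×10⁻⁴ × 250 = 0.04766125 m
337–2137 m: 1800 × 1.143×10⁻⁴ × 0.57 = 0.1172718 m
Δh = 0.0474498 + 0.04766125 + 0.1172718 = 0.21238285 m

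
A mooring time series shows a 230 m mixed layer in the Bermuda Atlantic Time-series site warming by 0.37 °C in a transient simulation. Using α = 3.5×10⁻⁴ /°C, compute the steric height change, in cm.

Δh = αΔT·H = 3.5×10⁻⁴ × 0.37 × 230 = 0.029785 m

about 3.0 cm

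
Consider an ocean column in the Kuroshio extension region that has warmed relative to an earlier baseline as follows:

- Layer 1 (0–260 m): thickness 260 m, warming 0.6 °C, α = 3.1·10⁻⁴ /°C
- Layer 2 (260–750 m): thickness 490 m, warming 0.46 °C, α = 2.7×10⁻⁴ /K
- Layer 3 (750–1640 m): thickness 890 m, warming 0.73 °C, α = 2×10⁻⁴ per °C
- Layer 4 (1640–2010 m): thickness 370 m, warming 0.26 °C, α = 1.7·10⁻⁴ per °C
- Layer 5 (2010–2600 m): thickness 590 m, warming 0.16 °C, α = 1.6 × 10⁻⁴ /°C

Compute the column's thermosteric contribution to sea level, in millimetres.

0–260 m: 260 × 3.1×10⁻⁴ × 0.6 = 0.04836 m
490 × 2.7×10⁻⁴ × 0.46 = 0.060858 m
2×10⁻⁴ × 890 × 0.73 = 0.12994 m
Layer 4: 1.7×10⁻⁴ × 370 × 0.26 = 0.016354 m
590 × 0.16 × 1.6×10⁻⁴ = 0.015104 m
Δh = 0.04836 + 0.060858 + 0.12994 + 0.016354 + 0.015104 = 0.270616 m ≈ 271 mm

Δh ≈ 271 mm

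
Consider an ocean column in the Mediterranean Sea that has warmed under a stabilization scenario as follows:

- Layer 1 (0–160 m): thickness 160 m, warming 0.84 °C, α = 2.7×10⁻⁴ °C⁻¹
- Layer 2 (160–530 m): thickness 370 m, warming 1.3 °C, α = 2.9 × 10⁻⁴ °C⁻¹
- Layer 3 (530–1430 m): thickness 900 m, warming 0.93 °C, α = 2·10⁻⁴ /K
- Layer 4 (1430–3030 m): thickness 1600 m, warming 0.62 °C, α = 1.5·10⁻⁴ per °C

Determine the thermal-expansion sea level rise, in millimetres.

2.7×10⁻⁴ × 160 × 0.84 = 0.036288 m
2.9×10⁻⁴ × 370 × 1.3 = 0.13949 m
Layer 3: 2×10⁻⁴ × 0.93 × 900 = 0.16740 m
1.5×10⁻⁴ × 1600 × 0.62 = 0.14880 m
Δh = 0.036288 + 0.13949 + 0.16740 + 0.14880 = 0.491978 m ≈ 492 mm

Δh ≈ 492 mm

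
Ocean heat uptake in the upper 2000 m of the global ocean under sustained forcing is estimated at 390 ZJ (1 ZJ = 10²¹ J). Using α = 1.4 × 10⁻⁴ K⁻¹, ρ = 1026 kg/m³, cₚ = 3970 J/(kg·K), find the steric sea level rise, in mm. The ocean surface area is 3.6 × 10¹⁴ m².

Δh = 37.2 mm

Per unit area: Q = 390×10²¹ / (3.6×10¹⁴) ≈ 1.083×10⁹ J/m²
Δh = αQ/(ρcₚ) = 1.4×10⁻⁴ × 1.083×10⁹ / (1026 × 3970) ≈ 0.037224 m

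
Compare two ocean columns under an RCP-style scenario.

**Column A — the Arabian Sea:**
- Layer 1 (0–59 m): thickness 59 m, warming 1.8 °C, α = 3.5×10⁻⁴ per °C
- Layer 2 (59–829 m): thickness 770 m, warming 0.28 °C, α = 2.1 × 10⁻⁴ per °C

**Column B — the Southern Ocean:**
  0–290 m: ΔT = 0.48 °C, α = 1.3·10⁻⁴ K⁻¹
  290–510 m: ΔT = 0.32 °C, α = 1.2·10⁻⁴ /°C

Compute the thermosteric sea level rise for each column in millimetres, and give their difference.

A: 82 mm; B: 27 mm; difference 56 mm

A 0–59 m: 1.8 × 3.5×10⁻⁴ × 59 = 0.03717 m
A Layer 2: 770 × 2.1×10⁻⁴ × 0.28 = 0.045276 m
A total: 0.082446 m
B 0–290 m: 290 × 0.48 × 1.3×10⁻⁴ = 0.018096 m
B 220 × 0.32 × 1.2×10⁻⁴ = 0.008448 m
B total: 0.026544 m
Difference: 0.082446 − 0.026544 = 0.055902 m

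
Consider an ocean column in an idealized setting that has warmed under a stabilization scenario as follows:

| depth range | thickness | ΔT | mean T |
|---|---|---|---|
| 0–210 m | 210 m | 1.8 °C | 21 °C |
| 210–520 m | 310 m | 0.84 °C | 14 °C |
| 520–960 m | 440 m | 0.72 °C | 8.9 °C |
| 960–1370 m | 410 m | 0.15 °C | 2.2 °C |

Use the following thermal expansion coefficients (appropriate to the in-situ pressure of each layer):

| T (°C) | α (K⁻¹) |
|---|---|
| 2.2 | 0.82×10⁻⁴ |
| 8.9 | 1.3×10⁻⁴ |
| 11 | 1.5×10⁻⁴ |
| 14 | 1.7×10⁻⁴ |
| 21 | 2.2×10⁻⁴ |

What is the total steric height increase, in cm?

17.4 cm

Layer 1 at 21 °C → α = 2.2×10⁻⁴ K⁻¹
Layer 2 at 14 °C → α = 1.7×10⁻⁴ K⁻¹
Layer 3 at 8.9 °C → α = 1.3×10⁻⁴ K⁻¹
Layer 4 at 2.2 °C → α = 0.82×10⁻⁴ K⁻¹
0–210 m: 210 × 2.2×10⁻⁴ × 1.8 = 0.08316 m
310 × 0.84 × 1.7×10⁻⁴ = 0.044268 m
Layer 3: 0.72 × 1.3×10⁻⁴ × 440 = 0.041184 m
0.15 × 0.82×10⁻⁴ × 410 = 0.005043 m
Δh = 0.08316 + 0.044268 + 0.041184 + 0.005043 = 0.173655 m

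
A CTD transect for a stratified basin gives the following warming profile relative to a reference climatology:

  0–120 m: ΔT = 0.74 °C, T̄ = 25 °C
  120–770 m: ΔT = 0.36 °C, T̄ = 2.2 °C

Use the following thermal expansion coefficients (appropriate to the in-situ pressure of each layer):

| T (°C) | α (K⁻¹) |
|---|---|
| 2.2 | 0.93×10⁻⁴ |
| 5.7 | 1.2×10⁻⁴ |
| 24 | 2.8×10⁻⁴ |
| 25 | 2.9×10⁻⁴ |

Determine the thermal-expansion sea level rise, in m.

Δh ≈ 0.0475 m

Layer 1 at 25 °C → α = 2.9×10⁻⁴ K⁻¹
Layer 2 at 2.2 °C → α = 0.93×10⁻⁴ K⁻¹
0–120 m: 2.9×10⁻⁴ × 120 × 0.74 = 0.025752 m
0.36 × 650 × 0.93×10⁻⁴ = 0.021762 m
Δh = 0.025752 + 0.021762 = 0.047514 m ≈ 0.0475 m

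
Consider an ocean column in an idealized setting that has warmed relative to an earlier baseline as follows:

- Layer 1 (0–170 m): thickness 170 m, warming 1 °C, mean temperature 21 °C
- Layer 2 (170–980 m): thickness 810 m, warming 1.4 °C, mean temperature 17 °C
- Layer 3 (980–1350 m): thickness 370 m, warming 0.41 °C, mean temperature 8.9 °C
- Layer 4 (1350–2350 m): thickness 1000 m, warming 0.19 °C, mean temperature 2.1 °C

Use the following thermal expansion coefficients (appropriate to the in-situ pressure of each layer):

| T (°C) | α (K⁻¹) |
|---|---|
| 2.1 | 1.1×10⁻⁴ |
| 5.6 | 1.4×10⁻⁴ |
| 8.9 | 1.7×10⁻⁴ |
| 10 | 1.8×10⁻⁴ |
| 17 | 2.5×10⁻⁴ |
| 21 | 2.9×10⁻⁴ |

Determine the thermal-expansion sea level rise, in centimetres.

about 37.9 cm

Layer 1 at 21 °C → α = 2.9×10⁻⁴ K⁻¹
Layer 2 at 17 °C → α = 2.5×10⁻⁴ K⁻¹
Layer 3 at 8.9 °C → α = 1.7×10⁻⁴ K⁻¹
Layer 4 at 2.1 °C → α = 1.1×10⁻⁴ K⁻¹
1 × 170 × 2.9×10⁻⁴ = 0.04930 m
Layer 2: 1.4 × 2.5×10⁻⁴ × 810 = 0.28350 m
980–1350 m: 370 × 0.41 × 1.7×10⁻⁴ = 0.025789 m
1350–2350 m: 1.1×10⁻⁴ × 1000 × 0.19 = 0.02090 m
Δh = 0.04930 + 0.28350 + 0.025789 + 0.02090 = 0.379489 m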